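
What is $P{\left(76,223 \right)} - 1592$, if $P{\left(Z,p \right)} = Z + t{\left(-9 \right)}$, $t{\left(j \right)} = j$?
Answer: $-1525$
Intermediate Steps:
$P{\left(Z,p \right)} = -9 + Z$ ($P{\left(Z,p \right)} = Z - 9 = -9 + Z$)
$P{\left(76,223 \right)} - 1592 = \left(-9 + 76\right) - 1592 = 67 + \left(-18343 + 16751\right) = 67 - 1592 = -1525$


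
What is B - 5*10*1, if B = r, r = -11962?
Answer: -12012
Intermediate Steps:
B = -11962
B - 5*10*1 = -11962 - 5*10*1 = -11962 - 50*1 = -11962 - 50 = -12012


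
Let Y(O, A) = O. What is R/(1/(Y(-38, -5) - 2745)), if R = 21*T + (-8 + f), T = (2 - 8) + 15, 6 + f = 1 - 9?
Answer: -464761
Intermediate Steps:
f = -14 (f = -6 + (1 - 9) = -6 - 8 = -14)
T = 9 (T = -6 + 15 = 9)
R = 167 (R = 21*9 + (-8 - 14) = 189 - 22 = 167)
R/(1/(Y(-38, -5) - 2745)) = 167/(1/(-38 - 2745)) = 167/(1/(-2783)) = 167/(-1/2783) = 167*(-2783) = -464761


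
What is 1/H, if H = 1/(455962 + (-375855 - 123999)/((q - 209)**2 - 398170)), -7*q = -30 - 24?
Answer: 2663593628328/5841683 ≈ 4.5596e+5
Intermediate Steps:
q = 54/7 (q = -(-30 - 24)/7 = -1/7*(-54) = 54/7 ≈ 7.7143)
H = 5841683/2663593628328 (H = 1/(455962 + (-375855 - 123999)/((54/7 - 209)**2 - 398170)) = 1/(455962 - 499854/((-1409/7)**2 - 398170)) = 1/(455962 - 499854/(1985281/49 - 398170)) = 1/(455962 - 499854/(-17525049/49)) = 1/(455962 - 499854*(-49/17525049)) = 1/(455962 + 8164282/5841683) = 1/(2663593628328/5841683) = 5841683/2663593628328 ≈ 2.1932e-6)
1/H = 1/(5841683/2663593628328) = 2663593628328/5841683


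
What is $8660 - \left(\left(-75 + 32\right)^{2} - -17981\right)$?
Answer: $-11170$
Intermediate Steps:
$8660 - \left(\left(-75 + 32\right)^{2} - -17981\right) = 8660 - \left(\left(-43\right)^{2} + 17981\right) = 8660 - \left(1849 + 17981\right) = 8660 - 19830 = -11170$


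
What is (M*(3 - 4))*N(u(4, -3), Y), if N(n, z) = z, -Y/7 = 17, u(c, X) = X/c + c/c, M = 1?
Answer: 119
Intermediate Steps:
u(c, X) = 1 + X/c (u(c, X) = X/c + 1 = 1 + X/c)
Y = -119 (Y = -7*17 = -119)
(M*(3 - 4))*N(u(4, -3), Y) = (1*(3 - 4))*(-119) = (1*(-1))*(-119) = -1*(-119) = 119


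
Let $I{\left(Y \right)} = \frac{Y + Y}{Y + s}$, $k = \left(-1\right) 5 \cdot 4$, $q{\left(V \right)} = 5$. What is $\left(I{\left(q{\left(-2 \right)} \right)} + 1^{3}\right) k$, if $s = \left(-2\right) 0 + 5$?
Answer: $-40$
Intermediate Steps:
$k = -20$ ($k = \left(-5\right) 4 = -20$)
$s = 5$ ($s = 0 + 5 = 5$)
$I{\left(Y \right)} = \frac{2 Y}{5 + Y}$ ($I{\left(Y \right)} = \frac{Y + Y}{Y + 5} = \frac{2 Y}{5 + Y}$)
$\left(I{\left(q{\left(-2 \right)} \right)} + 1^{3}\right) k = \left(2 \cdot 5 \frac{1}{5 + 5} + 1^{3}\right) \left(-20\right) = \left(2 \cdot 5 \cdot \frac{1}{10} + 1\right) \left(-20\right) = \left(1 + 1\right) \left(-20\right) = 2 \left(-20\right) = -40$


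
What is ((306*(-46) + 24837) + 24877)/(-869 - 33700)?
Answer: -35638/34569 ≈ -1.0309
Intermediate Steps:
((306*(-46) + 24837) + 24877)/(-869 - 33700) = ((-14076 + 24837) + 24877)/(-34569) = (10761 + 24877)*(-1/34569) = 35638*(-1/34569) = -35638/34569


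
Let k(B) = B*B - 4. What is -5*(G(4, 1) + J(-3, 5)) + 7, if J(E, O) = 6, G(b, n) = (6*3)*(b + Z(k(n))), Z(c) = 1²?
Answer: -473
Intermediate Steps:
k(B) = -4 + B² (k(B) = B² - 4 = -4 + B²)
Z(c) = 1
G(b, n) = 18 + 18*b (G(b, n) = (6*3)*(b + 1) = 18*(1 + b) = 18 + 18*b)
-5*(G(4, 1) + J(-3, 5)) + 7 = -5*((18 + 18*4) + 6) + 7 = -5*((18 + 72) + 6) + 7 = -5*(90 + 6) + 7 = -5*96 + 7 = -480 + 7 = -473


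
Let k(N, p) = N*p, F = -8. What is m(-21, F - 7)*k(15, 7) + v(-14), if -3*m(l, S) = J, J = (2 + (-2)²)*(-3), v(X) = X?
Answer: 616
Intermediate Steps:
J = -18 (J = (2 + 4)*(-3) = 6*(-3) = -18)
m(l, S) = 6 (m(l, S) = -⅓*(-18) = 6)
m(-21, F - 7)*k(15, 7) + v(-14) = 6*(15*7) - 14 = 6*105 - 14 = 630 - 14 = 616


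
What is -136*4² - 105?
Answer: -2281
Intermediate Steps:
-136*4² - 105 = -136*16 - 105 = -2176 - 105 = -2281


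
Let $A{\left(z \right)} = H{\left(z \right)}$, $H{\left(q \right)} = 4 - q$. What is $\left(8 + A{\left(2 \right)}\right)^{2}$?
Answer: $100$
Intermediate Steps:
$A{\left(z \right)} = 4 - z$
$\left(8 + A{\left(2 \right)}\right)^{2} = \left(8 + \left(4 - 2\right)\right)^{2} = \left(8 + 2\right)^{2} = 10^{2} = 100$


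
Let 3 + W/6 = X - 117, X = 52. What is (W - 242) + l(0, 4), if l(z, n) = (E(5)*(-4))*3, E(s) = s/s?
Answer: -662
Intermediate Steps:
E(s) = 1
l(z, n) = -12 (l(z, n) = (1*(-4))*3 = -4*3 = -12)
W = -408 (W = -18 + 6*(52 - 117) = -18 + 6*(-65) = -18 - 390 = -408)
(W - 242) + l(0, 4) = (-408 - 242) - 12 = -650 - 12 = -662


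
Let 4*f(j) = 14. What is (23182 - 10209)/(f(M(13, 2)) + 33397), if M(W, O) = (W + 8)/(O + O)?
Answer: 25946/66801 ≈ 0.38841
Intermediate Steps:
M(W, O) = (8 + W)/(2*O) (M(W, O) = (8 + W)/((2*O)) = (8 + W)*(1/(2*O)) = (8 + W)/(2*O))
f(j) = 7/2 (f(j) = (1/4)*14 = 7/2)
(23182 - 10209)/(f(M(13, 2)) + 33397) = (23182 - 10209)/(7/2 + 33397) = 12973/(66801/2) = 12973*(2/66801) = 25946/66801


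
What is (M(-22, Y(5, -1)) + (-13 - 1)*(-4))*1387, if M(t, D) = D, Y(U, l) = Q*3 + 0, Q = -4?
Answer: 61028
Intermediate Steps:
Y(U, l) = -12 (Y(U, l) = -4*3 + 0 = -12 + 0 = -12)
(M(-22, Y(5, -1)) + (-13 - 1)*(-4))*1387 = (-12 + (-13 - 1)*(-4))*1387 = (-12 - 14*(-4))*1387 = (-12 + 56)*1387 = 44*1387 = 61028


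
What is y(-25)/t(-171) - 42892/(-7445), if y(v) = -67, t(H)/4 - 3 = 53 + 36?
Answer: 15285441/2739760 ≈ 5.5791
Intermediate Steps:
t(H) = 368 (t(H) = 12 + 4*(53 + 36) = 12 + 4*89 = 12 + 356 = 368)
y(-25)/t(-171) - 42892/(-7445) = -67/368 - 42892/(-7445) = -67*1/368 - 42892*(-1/7445) = -67/368 + 42892/7445 = 15285441/2739760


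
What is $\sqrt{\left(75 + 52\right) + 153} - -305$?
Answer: $305 + 2 \sqrt{70} \approx 321.73$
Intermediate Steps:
$\sqrt{\left(75 + 52\right) + 153} - -305 = \sqrt{127 + 153} + 305 = \sqrt{280} + 305 = 2 \sqrt{70} + 305 = 305 + 2 \sqrt{70}$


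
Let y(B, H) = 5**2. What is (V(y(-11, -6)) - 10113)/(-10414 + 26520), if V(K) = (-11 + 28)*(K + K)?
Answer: -9263/16106 ≈ -0.57513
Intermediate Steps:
y(B, H) = 25
V(K) = 34*K (V(K) = 17*(2*K) = 34*K)
(V(y(-11, -6)) - 10113)/(-10414 + 26520) = (34*25 - 10113)/(-10414 + 26520) = (850 - 10113)/16106 = -9263*1/16106 = -9263/16106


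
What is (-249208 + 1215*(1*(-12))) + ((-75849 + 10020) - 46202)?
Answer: -375819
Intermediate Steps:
(-249208 + 1215*(1*(-12))) + ((-75849 + 10020) - 46202) = (-249208 + 1215*(-12)) + (-65829 - 46202) = (-249208 - 14580) - 112031 = -263788 - 112031 = -375819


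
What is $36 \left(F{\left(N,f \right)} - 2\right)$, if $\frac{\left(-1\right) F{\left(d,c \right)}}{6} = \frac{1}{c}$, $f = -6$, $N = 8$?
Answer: $-36$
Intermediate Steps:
$F{\left(d,c \right)} = - \frac{6}{c}$
$36 \left(F{\left(N,f \right)} - 2\right) = 36 \left(- \frac{6}{-6} - 2\right) = 36 \left(\left(-6\right) \left(- \frac{1}{6}\right) - 2\right) = 36 \left(1 - 2\right) = 36 \left(-1\right) = -36$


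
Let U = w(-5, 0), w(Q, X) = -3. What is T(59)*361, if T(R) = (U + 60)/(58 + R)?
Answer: 6859/39 ≈ 175.87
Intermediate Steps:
U = -3
T(R) = 57/(58 + R) (T(R) = (-3 + 60)/(58 + R) = 57/(58 + R))
T(59)*361 = (57/(58 + 59))*361 = (57/117)*361 = (57*(1/117))*361 = (19/39)*361 = 6859/39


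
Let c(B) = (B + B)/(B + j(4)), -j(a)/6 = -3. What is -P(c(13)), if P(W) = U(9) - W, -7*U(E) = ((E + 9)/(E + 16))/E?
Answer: 4612/5425 ≈ 0.85014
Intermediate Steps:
j(a) = 18 (j(a) = -6*(-3) = 18)
U(E) = -(9 + E)/(7*E*(16 + E)) (U(E) = -(E + 9)/(E + 16)/(7*E) = -(9 + E)/(16 + E)/(7*E) = -(9 + E)/(7*E*(16 + E)))
c(B) = 2*B/(18 + B) (c(B) = (B + B)/(B + 18) = (2*B)/(18 + B) = 2*B/(18 + B))
P(W) = -2/175 - W (P(W) = (1/7)*(-9 - 1*9)/(9*(16 + 9)) - W = (1/7)*(1/9)*(-9 - 9)/25 - W = (1/7)*(1/9)*(1/25)*(-18) - W = -2/175 - W)
-P(c(13)) = -(-2/175 - 2*13/(18 + 13)) = -(-2/175 - 2*13/31) = -(-2/175 - 1*26/31) = -(-2/175 - 26/31) = -1*(-4612/5425) = 4612/5425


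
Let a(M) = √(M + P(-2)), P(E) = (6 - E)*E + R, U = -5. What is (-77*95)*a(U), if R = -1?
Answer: -7315*I*√22 ≈ -34310.0*I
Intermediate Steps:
P(E) = -1 + E*(6 - E) (P(E) = (6 - E)*E - 1 = E*(6 - E) - 1 = -1 + E*(6 - E))
a(M) = √(-17 + M) (a(M) = √(M + (-1 - 1*(-2)² + 6*(-2))) = √(M + (-1 - 1*4 - 12)) = √(M + (-1 - 4 - 12)) = √(M - 17) = √(-17 + M))
(-77*95)*a(U) = (-77*95)*√(-17 - 5) = -7315*I*√22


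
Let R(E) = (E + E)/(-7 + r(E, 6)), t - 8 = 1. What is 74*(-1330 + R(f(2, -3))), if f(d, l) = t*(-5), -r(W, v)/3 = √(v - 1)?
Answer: -86765 - 4995*√5 ≈ -97934.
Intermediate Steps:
t = 9 (t = 8 + 1 = 9)
r(W, v) = -3*√(-1 + v) (r(W, v) = -3*√(v - 1) = -3*√(-1 + v))
f(d, l) = -45 (f(d, l) = 9*(-5) = -45)
R(E) = 2*E/(-7 - 3*√5) (R(E) = (E + E)/(-7 - 3*√(-1 + 6)) = (2*E)/(-7 - 3*√5) = 2*E/(-7 - 3*√5))
74*(-1330 + R(f(2, -3))) = 74*(-1330 + (-7/2*(-45) + (3/2)*(-45)*√5)) = 74*(-1330 + (315/2 - 135*√5/2)) = 74*(-2345/2 - 135*√5/2) = -86765 - 4995*√5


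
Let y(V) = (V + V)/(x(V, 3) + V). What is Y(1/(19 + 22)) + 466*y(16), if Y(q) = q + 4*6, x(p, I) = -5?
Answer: 622227/451 ≈ 1379.7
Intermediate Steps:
y(V) = 2*V/(-5 + V) (y(V) = (V + V)/(-5 + V) = (2*V)/(-5 + V) = 2*V/(-5 + V))
Y(q) = 24 + q (Y(q) = q + 24 = 24 + q)
Y(1/(19 + 22)) + 466*y(16) = (24 + 1/(19 + 22)) + 466*(2*16/(-5 + 16)) = (24 + 1/41) + 466*(2*16/11) = (24 + 1/41) + 466*(2*16*(1/11)) = 985/41 + 466*(32/11) = 985/41 + 14912/11 = 622227/451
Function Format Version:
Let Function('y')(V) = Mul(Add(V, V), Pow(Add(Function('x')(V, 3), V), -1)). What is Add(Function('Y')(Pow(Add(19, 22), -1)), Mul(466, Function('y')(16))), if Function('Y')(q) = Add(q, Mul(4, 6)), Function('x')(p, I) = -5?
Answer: Rational(622227, 451) ≈ 1379.7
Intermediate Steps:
Function('y')(V) = Mul(2, V, Pow(Add(-5, V), -1)) (Function('y')(V) = Mul(Add(V, V), Pow(Add(-5, V), -1)) = Mul(Mul(2, V), Pow(Add(-5, V), -1)) = Mul(2, V, Pow(Add(-5, V), -1)))
Function('Y')(q) = Add(24, q) (Function('Y')(q) = Add(q, 24) = Add(24, q))
Add(Function('Y')(Pow(Add(19, 22), -1)), Mul(466, Function('y')(16))) = Add(Add(24, Pow(Add(19, 22), -1)), Mul(466, Mul(2, 16, Pow(Add(-5, 16), -1)))) = Add(Add(24, Pow(41, -1)), Mul(466, Mul(2, 16, Pow(11, -1)))) = Add(Add(24, Rational(1, 41)), Mul(466, Mul(2, 16, Rational(1, 11)))) = Add(Rational(985, 41), Mul(466, Rational(32, 11))) = Add(Rational(985, 41), Rational(14912, 11)) = Rational(622227, 451)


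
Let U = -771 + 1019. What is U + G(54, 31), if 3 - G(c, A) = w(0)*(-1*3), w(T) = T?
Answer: 251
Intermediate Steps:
G(c, A) = 3 (G(c, A) = 3 - 0*(-1*3) = 3 - 0*(-3) = 3 - 1*0 = 3 + 0 = 3)
U = 248
U + G(54, 31) = 248 + 3 = 251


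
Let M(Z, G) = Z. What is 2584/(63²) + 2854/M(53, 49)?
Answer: 11464478/210357 ≈ 54.500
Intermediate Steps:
2584/(63²) + 2854/M(53, 49) = 2584/(63²) + 2854/53 = 2584/3969 + 2854*(1/53) = 2584*(1/3969) + 2854/53 = 2584/3969 + 2854/53 = 11464478/210357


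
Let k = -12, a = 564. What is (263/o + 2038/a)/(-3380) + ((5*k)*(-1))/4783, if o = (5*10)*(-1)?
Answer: 185657633/14246763375 ≈ 0.013032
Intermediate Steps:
o = -50 (o = 50*(-1) = -50)
(263/o + 2038/a)/(-3380) + ((5*k)*(-1))/4783 = (263/(-50) + 2038/564)/(-3380) + ((5*(-12))*(-1))/4783 = (263*(-1/50) + 2038*(1/564))*(-1/3380) - 60*(-1)*(1/4783) = (-263/50 + 1019/282)*(-1/3380) + 60*(1/4783) = -5804/3525*(-1/3380) + 60/4783 = 1451/2978625 + 60/4783 = 185657633/14246763375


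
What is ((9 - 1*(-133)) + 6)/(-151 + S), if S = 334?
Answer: 148/183 ≈ 0.80874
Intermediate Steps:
((9 - 1*(-133)) + 6)/(-151 + S) = ((9 - 1*(-133)) + 6)/(-151 + 334) = ((9 + 133) + 6)/183 = (142 + 6)*(1/183) = 148*(1/183) = 148/183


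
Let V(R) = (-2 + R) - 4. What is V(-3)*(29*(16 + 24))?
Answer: -10440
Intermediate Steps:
V(R) = -6 + R
V(-3)*(29*(16 + 24)) = (-6 - 3)*(29*(16 + 24)) = -261*40 = -9*1160 = -10440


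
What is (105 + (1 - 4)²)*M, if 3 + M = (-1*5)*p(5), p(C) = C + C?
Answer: -6042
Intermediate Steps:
p(C) = 2*C
M = -53 (M = -3 + (-1*5)*(2*5) = -3 - 5*10 = -3 - 50 = -53)
(105 + (1 - 4)²)*M = (105 + (1 - 4)²)*(-53) = (105 + (-3)²)*(-53) = (105 + 9)*(-53) = 114*(-53) = -6042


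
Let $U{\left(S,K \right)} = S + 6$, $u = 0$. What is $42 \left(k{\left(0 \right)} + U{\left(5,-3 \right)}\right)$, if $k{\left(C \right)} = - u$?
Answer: $462$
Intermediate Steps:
$U{\left(S,K \right)} = 6 + S$
$k{\left(C \right)} = 0$ ($k{\left(C \right)} = \left(-1\right) 0 = 0$)
$42 \left(k{\left(0 \right)} + U{\left(5,-3 \right)}\right) = 42 \left(0 + \left(6 + 5\right)\right) = 42 \left(0 + 11\right) = 42 \cdot 11 = 462$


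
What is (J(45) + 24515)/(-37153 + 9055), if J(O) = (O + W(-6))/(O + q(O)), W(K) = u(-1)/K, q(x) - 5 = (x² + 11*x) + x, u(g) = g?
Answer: -384640621/440857620 ≈ -0.87248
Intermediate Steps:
q(x) = 5 + x² + 12*x (q(x) = 5 + ((x² + 11*x) + x) = 5 + (x² + 12*x) = 5 + x² + 12*x)
W(K) = -1/K
J(O) = (⅙ + O)/(5 + O² + 13*O) (J(O) = (O - 1/(-6))/(O + (5 + O² + 12*O)) = (O - 1*(-⅙))/(5 + O² + 13*O) = (O + ⅙)/(5 + O² + 13*O) = (⅙ + O)/(5 + O² + 13*O))
(J(45) + 24515)/(-37153 + 9055) = ((⅙ + 45)/(5 + 45² + 13*45) + 24515)/(-37153 + 9055) = ((271/6)/(5 + 2025 + 585) + 24515)/(-28098) = ((271/6)/2615 + 24515)*(-1/28098) = ((1/2615)*(271/6) + 24515)*(-1/28098) = (271/15690 + 24515)*(-1/28098) = (384640621/15690)*(-1/28098) = -384640621/440857620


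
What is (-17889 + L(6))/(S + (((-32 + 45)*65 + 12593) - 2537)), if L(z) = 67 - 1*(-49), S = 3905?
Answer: -17773/14806 ≈ -1.2004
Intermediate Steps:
L(z) = 116 (L(z) = 67 + 49 = 116)
(-17889 + L(6))/(S + (((-32 + 45)*65 + 12593) - 2537)) = (-17889 + 116)/(3905 + (((-32 + 45)*65 + 12593) - 2537)) = -17773/(3905 + ((13*65 + 12593) - 2537)) = -17773/(3905 + ((845 + 12593) - 2537)) = -17773/(3905 + (13438 - 2537)) = -17773/(3905 + 10901) = -17773/14806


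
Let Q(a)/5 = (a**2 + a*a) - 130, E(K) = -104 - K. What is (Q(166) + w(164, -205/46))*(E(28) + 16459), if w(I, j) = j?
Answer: 206465609185/46 ≈ 4.4884e+9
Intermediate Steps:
Q(a) = -650 + 10*a**2 (Q(a) = 5*((a**2 + a*a) - 130) = 5*((a**2 + a**2) - 130) = 5*(2*a**2 - 130) = 5*(-130 + 2*a**2) = -650 + 10*a**2)
(Q(166) + w(164, -205/46))*(E(28) + 16459) = ((-650 + 10*166**2) - 205/46)*((-104 - 1*28) + 16459) = ((-650 + 10*27556) - 205*1/46)*((-104 - 28) + 16459) = ((-650 + 275560) - 205/46)*(-132 + 16459) = (274910 - 205/46)*16327 = (12645655/46)*16327 = 206465609185/46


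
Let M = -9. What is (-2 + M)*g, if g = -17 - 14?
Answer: 341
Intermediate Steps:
g = -31
(-2 + M)*g = (-2 - 9)*(-31) = -11*(-31) = 341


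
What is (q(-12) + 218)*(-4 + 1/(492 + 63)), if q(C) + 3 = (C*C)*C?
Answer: 3357347/555 ≈ 6049.3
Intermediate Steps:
q(C) = -3 + C³ (q(C) = -3 + (C*C)*C = -3 + C²*C = -3 + C³)
(q(-12) + 218)*(-4 + 1/(492 + 63)) = ((-3 + (-12)³) + 218)*(-4 + 1/(492 + 63)) = ((-3 - 1728) + 218)*(-4 + 1/555) = (-1731 + 218)*(-4 + 1/555) = -1513*(-2219/555) = 3357347/555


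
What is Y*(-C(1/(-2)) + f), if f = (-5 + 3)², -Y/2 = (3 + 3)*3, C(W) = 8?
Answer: 144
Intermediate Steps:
Y = -36 (Y = -2*(3 + 3)*3 = -12*3 = -2*18 = -36)
f = 4 (f = (-2)² = 4)
Y*(-C(1/(-2)) + f) = -36*(-1*8 + 4) = -36*(-8 + 4) = -36*(-4) = 144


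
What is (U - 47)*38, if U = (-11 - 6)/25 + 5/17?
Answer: -765282/425 ≈ -1800.7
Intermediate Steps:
U = -164/425 (U = -17*1/25 + 5*(1/17) = -17/25 + 5/17 = -164/425 ≈ -0.38588)
(U - 47)*38 = (-164/425 - 47)*38 = -20139/425*38 = -765282/425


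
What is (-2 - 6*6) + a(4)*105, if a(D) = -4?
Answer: -458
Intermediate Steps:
(-2 - 6*6) + a(4)*105 = (-2 - 6*6) - 4*105 = (-2 - 36) - 420 = -38 - 420 = -458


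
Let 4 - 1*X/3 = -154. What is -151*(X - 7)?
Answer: -70517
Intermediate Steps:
X = 474 (X = 12 - 3*(-154) = 12 + 462 = 474)
-151*(X - 7) = -151*(474 - 7) = -151*467 = -70517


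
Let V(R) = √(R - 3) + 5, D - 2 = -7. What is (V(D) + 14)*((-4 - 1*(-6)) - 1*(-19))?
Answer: 399 + 42*I*√2 ≈ 399.0 + 59.397*I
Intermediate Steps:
D = -5 (D = 2 - 7 = -5)
V(R) = 5 + √(-3 + R) (V(R) = √(-3 + R) + 5 = 5 + √(-3 + R))
(V(D) + 14)*((-4 - 1*(-6)) - 1*(-19)) = ((5 + √(-3 - 5)) + 14)*((-4 - 1*(-6)) - 1*(-19)) = ((5 + √(-8)) + 14)*((-4 + 6) + 19) = ((5 + 2*I*√2) + 14)*(2 + 19) = (19 + 2*I*√2)*21 = 399 + 42*I*√2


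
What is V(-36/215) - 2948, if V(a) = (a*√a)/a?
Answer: -2948 + 6*I*√215/215 ≈ -2948.0 + 0.4092*I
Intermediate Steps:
V(a) = √a (V(a) = a^(3/2)/a = √a)
V(-36/215) - 2948 = √(-36/215) - 2948 = 6*I*√215/215 - 2948 = -2948 + 6*I*√215/215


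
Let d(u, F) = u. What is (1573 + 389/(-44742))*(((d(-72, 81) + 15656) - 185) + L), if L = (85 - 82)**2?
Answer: 180732699336/7457 ≈ 2.4237e+7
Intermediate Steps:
L = 9 (L = 3**2 = 9)
(1573 + 389/(-44742))*(((d(-72, 81) + 15656) - 185) + L) = (1573 + 389/(-44742))*(((-72 + 15656) - 185) + 9) = (1573 + 389*(-1/44742))*((15584 - 185) + 9) = (1573 - 389/44742)*(15399 + 9) = (70378777/44742)*15408 = 180732699336/7457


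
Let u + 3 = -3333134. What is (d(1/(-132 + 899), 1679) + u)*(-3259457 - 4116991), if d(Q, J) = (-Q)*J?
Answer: 18858020302963584/767 ≈ 2.4587e+13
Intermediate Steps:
u = -3333137 (u = -3 - 3333134 = -3333137)
d(Q, J) = -J*Q
(d(1/(-132 + 899), 1679) + u)*(-3259457 - 4116991) = (-1*1679/(-132 + 899) - 3333137)*(-3259457 - 4116991) = (-1*1679/767 - 3333137)*(-7376448) = (-1*1679*1/767 - 3333137)*(-7376448) = (-1679/767 - 3333137)*(-7376448) = -2556517758/767*(-7376448) = 18858020302963584/767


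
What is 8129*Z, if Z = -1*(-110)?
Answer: 894190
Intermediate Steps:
Z = 110
8129*Z = 8129*110 = 894190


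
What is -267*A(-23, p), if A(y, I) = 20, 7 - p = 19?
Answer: -5340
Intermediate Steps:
p = -12 (p = 7 - 1*19 = 7 - 19 = -12)
-267*A(-23, p) = -267*20 = -5340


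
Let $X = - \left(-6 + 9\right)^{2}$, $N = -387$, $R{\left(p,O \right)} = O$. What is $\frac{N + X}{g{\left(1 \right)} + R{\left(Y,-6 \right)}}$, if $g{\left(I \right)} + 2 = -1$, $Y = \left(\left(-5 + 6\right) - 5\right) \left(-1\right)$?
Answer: $44$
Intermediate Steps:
$Y = 4$ ($Y = \left(1 - 5\right) \left(-1\right) = \left(-4\right) \left(-1\right) = 4$)
$g{\left(I \right)} = -3$ ($g{\left(I \right)} = -2 - 1 = -3$)
$X = -9$ ($X = - 3^{2} = \left(-1\right) 9 = -9$)
$\frac{N + X}{g{\left(1 \right)} + R{\left(Y,-6 \right)}} = \frac{-387 - 9}{-3 - 6} = - \frac{396}{-9} = \left(-396\right) \left(- \frac{1}{9}\right) = 44$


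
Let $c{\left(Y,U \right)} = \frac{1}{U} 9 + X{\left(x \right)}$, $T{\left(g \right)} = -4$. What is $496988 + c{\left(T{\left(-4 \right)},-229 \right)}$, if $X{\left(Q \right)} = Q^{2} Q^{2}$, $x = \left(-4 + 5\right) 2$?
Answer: $\frac{113813907}{229} \approx 4.97 \cdot 10^{5}$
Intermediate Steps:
$x = 2$ ($x = 1 \cdot 2 = 2$)
$X{\left(Q \right)} = Q^{4}$
$c{\left(Y,U \right)} = 16 + \frac{9}{U}$ ($c{\left(Y,U \right)} = \frac{1}{U} 9 + 2^{4} = \frac{9}{U} + 16 = 16 + \frac{9}{U}$)
$496988 + c{\left(T{\left(-4 \right)},-229 \right)} = 496988 + \left(16 + \frac{9}{-229}\right) = 496988 + \left(16 + 9 \left(- \frac{1}{229}\right)\right) = 496988 + \left(16 - \frac{9}{229}\right) = 496988 + \frac{3655}{229} = \frac{113813907}{229}$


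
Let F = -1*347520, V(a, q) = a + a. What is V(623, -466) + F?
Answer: -346274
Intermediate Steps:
V(a, q) = 2*a
F = -347520
V(623, -466) + F = 2*623 - 347520 = 1246 - 347520 = -346274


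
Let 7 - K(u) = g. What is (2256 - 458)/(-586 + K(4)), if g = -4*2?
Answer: -1798/571 ≈ -3.1489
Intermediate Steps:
g = -8
K(u) = 15 (K(u) = 7 - 1*(-8) = 7 + 8 = 15)
(2256 - 458)/(-586 + K(4)) = (2256 - 458)/(-586 + 15) = 1798/(-571) = 1798*(-1/571) = -1798/571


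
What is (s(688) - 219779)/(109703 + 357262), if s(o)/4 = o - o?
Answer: -219779/466965 ≈ -0.47065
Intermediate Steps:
s(o) = 0 (s(o) = 4*(o - o) = 4*0 = 0)
(s(688) - 219779)/(109703 + 357262) = (0 - 219779)/(109703 + 357262) = -219779/466965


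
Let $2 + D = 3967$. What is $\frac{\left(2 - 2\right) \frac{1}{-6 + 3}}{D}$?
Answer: $0$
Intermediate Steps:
$D = 3965$ ($D = -2 + 3967 = 3965$)
$\frac{\left(2 - 2\right) \frac{1}{-6 + 3}}{D} = \frac{\left(2 - 2\right) \frac{1}{-6 + 3}}{3965} = \frac{0 \frac{1}{-3}}{3965} = \frac{0 \left(- \frac{1}{3}\right)}{3965} = \frac{1}{3965} \cdot 0 = 0$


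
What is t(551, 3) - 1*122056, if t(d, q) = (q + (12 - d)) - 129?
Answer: -122721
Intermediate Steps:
t(d, q) = -117 + q - d (t(d, q) = (12 + q - d) - 129 = -117 + q - d)
t(551, 3) - 1*122056 = (-117 + 3 - 1*551) - 1*122056 = (-117 + 3 - 551) - 122056 = -665 - 122056 = -122721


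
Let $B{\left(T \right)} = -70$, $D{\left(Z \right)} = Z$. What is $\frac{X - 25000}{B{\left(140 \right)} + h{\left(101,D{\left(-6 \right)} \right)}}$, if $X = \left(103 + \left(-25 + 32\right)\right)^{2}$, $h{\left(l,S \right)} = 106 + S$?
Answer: $-430$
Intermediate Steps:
$X = 12100$ ($X = \left(103 + 7\right)^{2} = 110^{2} = 12100$)
$\frac{X - 25000}{B{\left(140 \right)} + h{\left(101,D{\left(-6 \right)} \right)}} = \frac{12100 - 25000}{-70 + \left(106 - 6\right)} = - \frac{12900}{-70 + 100} = - \frac{12900}{30} = \left(-12900\right) \frac{1}{30} = -430$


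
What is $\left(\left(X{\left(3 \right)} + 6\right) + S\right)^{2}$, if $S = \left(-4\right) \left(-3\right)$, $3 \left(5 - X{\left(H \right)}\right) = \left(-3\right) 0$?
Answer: $529$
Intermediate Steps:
$X{\left(H \right)} = 5$ ($X{\left(H \right)} = 5 - \frac{\left(-3\right) 0}{3} = 5 - 0 = 5 + 0 = 5$)
$S = 12$
$\left(\left(X{\left(3 \right)} + 6\right) + S\right)^{2} = \left(\left(5 + 6\right) + 12\right)^{2} = \left(11 + 12\right)^{2} = 23^{2} = 529$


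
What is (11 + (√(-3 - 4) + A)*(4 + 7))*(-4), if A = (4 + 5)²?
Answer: -3608 - 44*I*√7 ≈ -3608.0 - 116.41*I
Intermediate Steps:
A = 81 (A = 9² = 81)
(11 + (√(-3 - 4) + A)*(4 + 7))*(-4) = (11 + (√(-3 - 4) + 81)*(4 + 7))*(-4) = (11 + (√(-7) + 81)*11)*(-4) = (11 + (I*√7 + 81)*11)*(-4) = (11 + (81 + I*√7)*11)*(-4) = (11 + (891 + 11*I*√7))*(-4) = (902 + 11*I*√7)*(-4) = -3608 - 44*I*√7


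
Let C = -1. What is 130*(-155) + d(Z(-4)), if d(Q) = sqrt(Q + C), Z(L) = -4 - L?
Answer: -20150 + I ≈ -20150.0 + 1.0*I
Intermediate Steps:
d(Q) = sqrt(-1 + Q) (d(Q) = sqrt(Q - 1) = sqrt(-1 + Q))
130*(-155) + d(Z(-4)) = 130*(-155) + sqrt(-1 + (-4 - 1*(-4))) = -20150 + sqrt(-1 + (-4 + 4)) = -20150 + sqrt(-1 + 0) = -20150 + sqrt(-1) = -20150 + I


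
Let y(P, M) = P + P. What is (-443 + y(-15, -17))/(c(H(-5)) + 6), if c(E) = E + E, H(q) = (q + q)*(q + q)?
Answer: -473/206 ≈ -2.2961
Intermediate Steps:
H(q) = 4*q² (H(q) = (2*q)*(2*q) = 4*q²)
y(P, M) = 2*P
c(E) = 2*E
(-443 + y(-15, -17))/(c(H(-5)) + 6) = (-443 + 2*(-15))/(2*(4*(-5)²) + 6) = (-443 - 30)/(2*(4*25) + 6) = -473/(2*100 + 6) = -473/(200 + 6) = -473/206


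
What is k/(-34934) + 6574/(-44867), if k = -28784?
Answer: 530897806/783691889 ≈ 0.67743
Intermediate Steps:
k/(-34934) + 6574/(-44867) = -28784/(-34934) + 6574/(-44867) = -28784*(-1/34934) + 6574*(-1/44867) = 14392/17467 - 6574/44867 = 530897806/783691889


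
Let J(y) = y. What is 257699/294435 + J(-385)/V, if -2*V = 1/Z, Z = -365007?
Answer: -82752543496951/294435 ≈ -2.8106e+8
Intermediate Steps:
V = 1/730014 (V = -½/(-365007) = -½*(-1/365007) = 1/730014 ≈ 1.3698e-6)
257699/294435 + J(-385)/V = 257699/294435 - 385/1/730014 = 257699*(1/294435) - 385*730014 = 257699/294435 - 281055390 = -82752543496951/294435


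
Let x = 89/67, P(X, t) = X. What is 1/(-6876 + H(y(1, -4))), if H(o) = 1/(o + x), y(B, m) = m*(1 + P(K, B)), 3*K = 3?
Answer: -447/3073639 ≈ -0.00014543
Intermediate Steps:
K = 1 (K = (⅓)*3 = 1)
y(B, m) = 2*m (y(B, m) = m*(1 + 1) = m*2 = 2*m)
x = 89/67 (x = 89*(1/67) = 89/67 ≈ 1.3284)
H(o) = 1/(89/67 + o) (H(o) = 1/(o + 89/67) = 1/(89/67 + o))
1/(-6876 + H(y(1, -4))) = 1/(-6876 + 67/(89 + 67*(2*(-4)))) = 1/(-6876 + 67/(89 + 67*(-8))) = 1/(-6876 + 67/(89 - 536)) = 1/(-6876 + 67/(-447)) = 1/(-6876 + 67*(-1/447)) = 1/(-6876 - 67/447) = 1/(-3073639/447) = -447/3073639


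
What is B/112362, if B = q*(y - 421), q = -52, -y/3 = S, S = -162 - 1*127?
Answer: -11596/56181 ≈ -0.20640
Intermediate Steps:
S = -289 (S = -162 - 127 = -289)
y = 867 (y = -3*(-289) = 867)
B = -23192 (B = -52*(867 - 421) = -52*446 = -23192)
B/112362 = -23192/112362 = -23192*1/112362 = -11596/56181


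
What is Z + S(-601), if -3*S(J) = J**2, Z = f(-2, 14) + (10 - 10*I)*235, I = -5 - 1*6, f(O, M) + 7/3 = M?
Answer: -276566/3 ≈ -92189.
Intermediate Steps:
f(O, M) = -7/3 + M
I = -11 (I = -5 - 6 = -11)
Z = 84635/3 (Z = (-7/3 + 14) + (10 - 10*(-11))*235 = 35/3 + (10 + 110)*235 = 35/3 + 120*235 = 35/3 + 28200 = 84635/3 ≈ 28212.)
S(J) = -J**2/3
Z + S(-601) = 84635/3 - 1/3*(-601)**2 = 84635/3 - 1/3*361201 = 84635/3 - 361201/3 = -276566/3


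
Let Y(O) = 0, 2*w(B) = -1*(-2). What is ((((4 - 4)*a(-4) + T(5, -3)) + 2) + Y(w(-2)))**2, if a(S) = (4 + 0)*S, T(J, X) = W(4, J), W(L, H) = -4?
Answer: 4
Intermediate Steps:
w(B) = 1 (w(B) = (-1*(-2))/2 = (1/2)*2 = 1)
T(J, X) = -4
a(S) = 4*S
((((4 - 4)*a(-4) + T(5, -3)) + 2) + Y(w(-2)))**2 = ((((4 - 4)*(4*(-4)) - 4) + 2) + 0)**2 = (((0*(-16) - 4) + 2) + 0)**2 = (((0 - 4) + 2) + 0)**2 = ((-4 + 2) + 0)**2 = (-2 + 0)**2 = (-2)**2 = 4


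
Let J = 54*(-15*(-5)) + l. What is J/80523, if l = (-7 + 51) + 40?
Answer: 1378/26841 ≈ 0.051339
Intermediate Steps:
l = 84 (l = 44 + 40 = 84)
J = 4134 (J = 54*(-15*(-5)) + 84 = 54*75 + 84 = 4050 + 84 = 4134)
J/80523 = 4134/80523 = 4134*(1/80523) = 1378/26841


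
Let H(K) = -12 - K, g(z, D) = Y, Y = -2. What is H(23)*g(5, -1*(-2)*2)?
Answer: 70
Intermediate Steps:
g(z, D) = -2
H(23)*g(5, -1*(-2)*2) = (-12 - 1*23)*(-2) = (-12 - 23)*(-2) = -35*(-2) = 70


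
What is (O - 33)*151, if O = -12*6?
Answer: -15855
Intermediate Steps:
O = -72
(O - 33)*151 = (-72 - 33)*151 = -105*151 = -15855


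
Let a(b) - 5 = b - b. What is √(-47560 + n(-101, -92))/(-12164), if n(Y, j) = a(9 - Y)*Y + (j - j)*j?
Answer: -I*√48065/12164 ≈ -0.018023*I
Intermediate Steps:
a(b) = 5 (a(b) = 5 + (b - b) = 5 + 0 = 5)
n(Y, j) = 5*Y (n(Y, j) = 5*Y + (j - j)*j = 5*Y + 0*j = 5*Y + 0 = 5*Y)
√(-47560 + n(-101, -92))/(-12164) = √(-47560 + 5*(-101))/(-12164) = √(-47560 - 505)*(-1/12164) = √(-48065)*(-1/12164) = (I*√48065)*(-1/12164) = -I*√48065/12164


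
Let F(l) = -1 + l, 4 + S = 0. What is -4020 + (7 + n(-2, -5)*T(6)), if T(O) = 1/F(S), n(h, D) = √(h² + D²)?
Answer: -4013 - √29/5 ≈ -4014.1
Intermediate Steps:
S = -4 (S = -4 + 0 = -4)
n(h, D) = √(D² + h²)
T(O) = -⅕ (T(O) = 1/(-1 - 4) = 1/(-5) = -⅕)
-4020 + (7 + n(-2, -5)*T(6)) = -4020 + (7 + √((-5)² + (-2)²)*(-⅕)) = -4020 + (7 + √(25 + 4)*(-⅕)) = -4020 + (7 + √29*(-⅕)) = -4020 + (7 - √29/5) = -4013 - √29/5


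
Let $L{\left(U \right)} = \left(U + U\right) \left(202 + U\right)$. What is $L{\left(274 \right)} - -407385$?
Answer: $668233$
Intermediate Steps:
$L{\left(U \right)} = 2 U \left(202 + U\right)$
$L{\left(274 \right)} - -407385 = 2 \cdot 274 \left(202 + 274\right) - -407385 = 2 \cdot 274 \cdot 476 + 407385 = 260848 + 407385 = 668233$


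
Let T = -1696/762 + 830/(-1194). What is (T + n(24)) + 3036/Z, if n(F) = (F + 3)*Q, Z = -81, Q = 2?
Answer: 9278645/682371 ≈ 13.598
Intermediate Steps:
T = -73819/25273 (T = -1696*1/762 + 830*(-1/1194) = -848/381 - 415/597 = -73819/25273 ≈ -2.9209)
n(F) = 6 + 2*F (n(F) = (F + 3)*2 = (3 + F)*2 = 6 + 2*F)
(T + n(24)) + 3036/Z = (-73819/25273 + (6 + 2*24)) + 3036/(-81) = (-73819/25273 + (6 + 48)) + 3036*(-1/81) = (-73819/25273 + 54) - 1012/27 = 1290923/25273 - 1012/27 = 9278645/682371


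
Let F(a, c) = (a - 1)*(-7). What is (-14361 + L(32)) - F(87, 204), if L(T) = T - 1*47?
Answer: -13774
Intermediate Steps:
F(a, c) = 7 - 7*a (F(a, c) = (-1 + a)*(-7) = 7 - 7*a)
L(T) = -47 + T (L(T) = T - 47 = -47 + T)
(-14361 + L(32)) - F(87, 204) = (-14361 + (-47 + 32)) - (7 - 7*87) = (-14361 - 15) - (7 - 609) = -14376 - 1*(-602) = -14376 + 602 = -13774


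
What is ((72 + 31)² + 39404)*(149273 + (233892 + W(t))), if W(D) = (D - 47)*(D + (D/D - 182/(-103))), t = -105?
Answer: 2053861615215/103 ≈ 1.9940e+10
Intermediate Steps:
W(D) = (-47 + D)*(285/103 + D) (W(D) = (-47 + D)*(D + (1 - 182*(-1/103))) = (-47 + D)*(D + (1 + 182/103)) = (-47 + D)*(D + 285/103) = (-47 + D)*(285/103 + D))
((72 + 31)² + 39404)*(149273 + (233892 + W(t))) = ((72 + 31)² + 39404)*(149273 + (233892 + (-13395/103 + (-105)² - 4556/103*(-105)))) = (103² + 39404)*(149273 + (233892 + (-13395/103 + 11025 + 478380/103))) = (10609 + 39404)*(149273 + (233892 + 1600560/103)) = 50013*(149273 + 25691436/103) = 50013*(41066555/103) = 2053861615215/103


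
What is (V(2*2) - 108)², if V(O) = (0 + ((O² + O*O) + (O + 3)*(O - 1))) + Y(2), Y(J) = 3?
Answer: 2704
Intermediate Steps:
V(O) = 3 + 2*O² + (-1 + O)*(3 + O) (V(O) = (0 + ((O² + O*O) + (O + 3)*(O - 1))) + 3 = (0 + ((O² + O²) + (3 + O)*(-1 + O))) + 3 = (0 + (2*O² + (-1 + O)*(3 + O))) + 3 = (2*O² + (-1 + O)*(3 + O)) + 3 = 3 + 2*O² + (-1 + O)*(3 + O))
(V(2*2) - 108)² = ((2*2)*(2 + 3*(2*2)) - 108)² = (4*(2 + 3*4) - 108)² = (4*(2 + 12) - 108)² = (4*14 - 108)² = (56 - 108)² = (-52)² = 2704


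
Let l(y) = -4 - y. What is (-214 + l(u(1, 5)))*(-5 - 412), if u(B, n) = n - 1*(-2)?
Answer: 93825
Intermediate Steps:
u(B, n) = 2 + n (u(B, n) = n + 2 = 2 + n)
(-214 + l(u(1, 5)))*(-5 - 412) = (-214 + (-4 - (2 + 5)))*(-5 - 412) = (-214 + (-4 - 1*7))*(-417) = (-214 + (-4 - 7))*(-417) = (-214 - 11)*(-417) = -225*(-417) = 93825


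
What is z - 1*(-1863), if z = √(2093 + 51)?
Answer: 1863 + 4*√134 ≈ 1909.3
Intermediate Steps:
z = 4*√134 (z = √2144 = 4*√134 ≈ 46.303)
z - 1*(-1863) = 4*√134 - 1*(-1863) = 4*√134 + 1863 = 1863 + 4*√134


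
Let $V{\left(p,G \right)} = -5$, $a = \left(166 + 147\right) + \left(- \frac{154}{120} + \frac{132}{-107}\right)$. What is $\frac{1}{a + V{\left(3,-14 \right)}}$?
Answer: $\frac{6420}{1961201} \approx 0.0032735$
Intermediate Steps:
$a = \frac{1993301}{6420}$ ($a = 313 + \left(\left(-154\right) \frac{1}{120} + 132 \left(- \frac{1}{107}\right)\right) = 313 - \frac{16159}{6420} = \frac{1993301}{6420} \approx 310.48$)
$\frac{1}{a + V{\left(3,-14 \right)}} = \frac{1}{\frac{1993301}{6420} - 5} = \frac{1}{\frac{1961201}{6420}} = \frac{6420}{1961201}$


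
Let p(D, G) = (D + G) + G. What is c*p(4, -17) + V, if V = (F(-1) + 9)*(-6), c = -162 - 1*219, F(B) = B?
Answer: 11382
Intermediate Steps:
p(D, G) = D + 2*G
c = -381 (c = -162 - 219 = -381)
V = -48 (V = (-1 + 9)*(-6) = 8*(-6) = -48)
c*p(4, -17) + V = -381*(4 + 2*(-17)) - 48 = -381*(4 - 34) - 48 = -381*(-30) - 48 = 11430 - 48 = 11382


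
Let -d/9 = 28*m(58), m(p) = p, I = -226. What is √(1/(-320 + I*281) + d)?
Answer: I*√59542051025842/63826 ≈ 120.9*I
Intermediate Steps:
d = -14616 (d = -252*58 = -9*1624 = -14616)
√(1/(-320 + I*281) + d) = √(1/(-320 - 226*281) - 14616) = √(1/(-320 - 63506) - 14616) = √(1/(-63826) - 14616) = √(-1/63826 - 14616) = √(-932880817/63826) = I*√59542051025842/63826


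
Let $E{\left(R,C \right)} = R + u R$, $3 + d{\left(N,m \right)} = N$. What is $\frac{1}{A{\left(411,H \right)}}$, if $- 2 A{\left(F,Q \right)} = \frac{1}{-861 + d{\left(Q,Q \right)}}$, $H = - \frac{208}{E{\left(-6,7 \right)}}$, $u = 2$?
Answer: $\frac{15344}{9} \approx 1704.9$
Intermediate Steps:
$d{\left(N,m \right)} = -3 + N$
$E{\left(R,C \right)} = 3 R$ ($E{\left(R,C \right)} = R + 2 R = 3 R$)
$H = \frac{104}{9}$ ($H = - \frac{208}{3 \left(-6\right)} = - \frac{208}{-18} = \left(-208\right) \left(- \frac{1}{18}\right) = \frac{104}{9} \approx 11.556$)
$A{\left(F,Q \right)} = - \frac{1}{2 \left(-864 + Q\right)}$ ($A{\left(F,Q \right)} = - \frac{1}{2 \left(-861 + \left(-3 + Q\right)\right)} = - \frac{1}{2 \left(-864 + Q\right)}$)
$\frac{1}{A{\left(411,H \right)}} = \frac{1}{\left(-1\right) \frac{1}{-1728 + 2 \cdot \frac{104}{9}}} = \frac{1}{\left(-1\right) \frac{1}{-1728 + \frac{208}{9}}} = \frac{1}{\left(-1\right) \frac{1}{- \frac{15344}{9}}} = \frac{1}{\left(-1\right) \left(- \frac{9}{15344}\right)} = \frac{1}{\frac{9}{15344}} = \frac{15344}{9}$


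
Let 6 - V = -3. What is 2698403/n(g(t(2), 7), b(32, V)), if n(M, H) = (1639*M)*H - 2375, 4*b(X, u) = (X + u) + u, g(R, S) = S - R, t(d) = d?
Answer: 5396806/200125 ≈ 26.967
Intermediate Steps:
V = 9 (V = 6 - 1*(-3) = 6 + 3 = 9)
b(X, u) = u/2 + X/4 (b(X, u) = ((X + u) + u)/4 = (X + 2*u)/4 = u/2 + X/4)
n(M, H) = -2375 + 1639*H*M (n(M, H) = 1639*H*M - 2375 = -2375 + 1639*H*M)
2698403/n(g(t(2), 7), b(32, V)) = 2698403/(-2375 + 1639*((½)*9 + (¼)*32)*(7 - 1*2)) = 2698403/(-2375 + 1639*(9/2 + 8)*(7 - 2)) = 2698403/(-2375 + 1639*(25/2)*5) = 2698403/(-2375 + 204875/2) = 2698403/(200125/2) = 2698403*(2/200125) = 5396806/200125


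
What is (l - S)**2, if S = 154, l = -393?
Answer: 299209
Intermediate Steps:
(l - S)**2 = (-393 - 1*154)**2 = (-393 - 154)**2 = (-547)**2 = 299209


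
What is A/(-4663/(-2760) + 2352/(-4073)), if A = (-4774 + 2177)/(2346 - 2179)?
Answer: -29194123560/2087646793 ≈ -13.984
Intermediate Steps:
A = -2597/167 ≈ -15.551
A/(-4663/(-2760) + 2352/(-4073)) = -2597/(167*(-4663/(-2760) + 2352/(-4073))) = -2597/(167*(-4663*(-1/2760) + 2352*(-1/4073))) = -2597/(167*(4663/2760 - 2352/4073)) = -2597/(167*12500879/11241480) = -2597/167*11241480/12500879 = -29194123560/2087646793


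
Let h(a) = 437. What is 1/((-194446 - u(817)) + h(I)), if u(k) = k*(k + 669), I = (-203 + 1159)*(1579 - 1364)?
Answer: -1/1408071 ≈ -7.1019e-7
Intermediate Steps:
I = 205540 (I = 956*215 = 205540)
u(k) = k*(669 + k)
1/((-194446 - u(817)) + h(I)) = 1/((-194446 - 817*(669 + 817)) + 437) = 1/((-194446 - 817*1486) + 437) = 1/((-194446 - 1*1214062) + 437) = 1/((-194446 - 1214062) + 437) = 1/(-1408508 + 437) = 1/(-1408071) = -1/1408071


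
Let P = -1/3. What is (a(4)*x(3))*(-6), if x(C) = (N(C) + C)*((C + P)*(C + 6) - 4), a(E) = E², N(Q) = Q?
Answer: -11520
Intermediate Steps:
P = -⅓ (P = -1*⅓ = -⅓ ≈ -0.33333)
x(C) = 2*C*(-4 + (6 + C)*(-⅓ + C)) (x(C) = (C + C)*((C - ⅓)*(C + 6) - 4) = (2*C)*((-⅓ + C)*(6 + C) - 4) = (2*C)*((6 + C)*(-⅓ + C) - 4) = (2*C)*(-4 + (6 + C)*(-⅓ + C)) = 2*C*(-4 + (6 + C)*(-⅓ + C)))
(a(4)*x(3))*(-6) = (4²*((⅔)*3*(-18 + 3*3² + 17*3)))*(-6) = (16*((⅔)*3*(-18 + 3*9 + 51)))*(-6) = (16*((⅔)*3*(-18 + 27 + 51)))*(-6) = (16*((⅔)*3*60))*(-6) = (16*120)*(-6) = 1920*(-6) = -11520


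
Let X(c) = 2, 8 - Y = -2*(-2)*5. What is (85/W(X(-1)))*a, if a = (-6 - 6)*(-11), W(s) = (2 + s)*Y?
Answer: -935/4 ≈ -233.75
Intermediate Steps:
Y = -12 (Y = 8 - (-2*(-2))*5 = 8 - 4*5 = 8 - 1*20 = 8 - 20 = -12)
W(s) = -24 - 12*s (W(s) = (2 + s)*(-12) = -24 - 12*s)
a = 132 (a = -12*(-11) = 132)
(85/W(X(-1)))*a = (85/(-24 - 12*2))*132 = (85/(-24 - 24))*132 = (85/(-48))*132 = (85*(-1/48))*132 = -85/48*132 = -935/4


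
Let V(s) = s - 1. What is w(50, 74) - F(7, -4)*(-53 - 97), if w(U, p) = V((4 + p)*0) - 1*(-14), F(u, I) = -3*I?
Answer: 1813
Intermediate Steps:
V(s) = -1 + s
w(U, p) = 13 (w(U, p) = (-1 + (4 + p)*0) - 1*(-14) = (-1 + 0) + 14 = -1 + 14 = 13)
w(50, 74) - F(7, -4)*(-53 - 97) = 13 - (-3*(-4))*(-53 - 97) = 13 - 12*(-150) = 13 - 1*(-1800) = 13 + 1800 = 1813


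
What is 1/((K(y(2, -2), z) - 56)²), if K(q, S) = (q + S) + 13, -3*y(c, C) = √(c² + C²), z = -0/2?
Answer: 149841/276656689 - 4644*√2/276656689 ≈ 0.00051787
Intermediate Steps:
z = 0 (z = -0/2 = -5*0 = 0)
y(c, C) = -√(C² + c²)/3 (y(c, C) = -√(c² + C²)/3 = -√(C² + c²)/3)
K(q, S) = 13 + S + q (K(q, S) = (S + q) + 13 = 13 + S + q)
1/((K(y(2, -2), z) - 56)²) = 1/(((13 + 0 - √((-2)² + 2²)/3) - 56)²) = 1/(((13 + 0 - √(4 + 4)/3) - 56)²) = 1/(((13 + 0 - 2*√2/3) - 56)²) = 1/(((13 - 2*√2/3) - 56)²) = 1/((-43 - 2*√2/3)²) = (-43 - 2*√2/3)⁻²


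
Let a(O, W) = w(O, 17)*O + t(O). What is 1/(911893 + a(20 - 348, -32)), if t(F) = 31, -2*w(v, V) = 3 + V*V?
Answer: 1/959812 ≈ 1.0419e-6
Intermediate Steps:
w(v, V) = -3/2 - V²/2 (w(v, V) = -(3 + V*V)/2 = -(3 + V²)/2 = -3/2 - V²/2)
a(O, W) = 31 - 146*O (a(O, W) = (-3/2 - ½*17²)*O + 31 = (-3/2 - ½*289)*O + 31 = (-3/2 - 289/2)*O + 31 = -146*O + 31 = 31 - 146*O)
1/(911893 + a(20 - 348, -32)) = 1/(911893 + (31 - 146*(20 - 348))) = 1/(911893 + (31 - 146*(-328))) = 1/(911893 + (31 + 47888)) = 1/(911893 + 47919) = 1/959812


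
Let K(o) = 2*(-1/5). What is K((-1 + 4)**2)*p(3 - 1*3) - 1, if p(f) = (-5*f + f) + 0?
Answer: -1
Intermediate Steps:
K(o) = -2/5 (K(o) = 2*(-1*1/5) = 2*(-1/5) = -2/5)
p(f) = -4*f (p(f) = -4*f + 0 = -4*f)
K((-1 + 4)**2)*p(3 - 1*3) - 1 = -(-8)*(3 - 1*3)/5 - 1 = -(-8)*(3 - 3)/5 - 1 = -(-8)*0/5 - 1 = -2/5*0 - 1 = 0 - 1 = -1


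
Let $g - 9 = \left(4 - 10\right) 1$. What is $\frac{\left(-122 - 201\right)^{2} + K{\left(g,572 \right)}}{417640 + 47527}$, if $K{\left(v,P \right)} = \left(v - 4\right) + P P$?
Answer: $\frac{431512}{465167} \approx 0.92765$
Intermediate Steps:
$g = 3$ ($g = 9 + \left(4 - 10\right) 1 = 9 - 6 = 3$)
$K{\left(v,P \right)} = -4 + v + P^{2}$ ($K{\left(v,P \right)} = \left(v - 4\right) + P^{2} = \left(-4 + v\right) + P^{2} = -4 + v + P^{2}$)
$\frac{\left(-122 - 201\right)^{2} + K{\left(g,572 \right)}}{417640 + 47527} = \frac{\left(-122 - 201\right)^{2} + \left(-4 + 3 + 572^{2}\right)}{417640 + 47527} = \frac{\left(-323\right)^{2} + \left(-4 + 3 + 327184\right)}{465167} = \left(104329 + 327183\right) \frac{1}{465167} = 431512 \cdot \frac{1}{465167} = \frac{431512}{465167}$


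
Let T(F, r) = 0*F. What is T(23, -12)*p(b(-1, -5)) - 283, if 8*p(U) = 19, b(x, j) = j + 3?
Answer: -283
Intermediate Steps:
T(F, r) = 0
b(x, j) = 3 + j
p(U) = 19/8 (p(U) = (⅛)*19 = 19/8)
T(23, -12)*p(b(-1, -5)) - 283 = 0*(19/8) - 283 = 0 - 283 = -283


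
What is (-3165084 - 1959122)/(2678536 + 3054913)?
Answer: -5124206/5733449 ≈ -0.89374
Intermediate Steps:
(-3165084 - 1959122)/(2678536 + 3054913) = -5124206/5733449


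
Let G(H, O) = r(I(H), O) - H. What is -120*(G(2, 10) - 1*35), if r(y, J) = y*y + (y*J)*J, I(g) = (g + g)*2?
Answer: -99240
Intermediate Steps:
I(g) = 4*g (I(g) = (2*g)*2 = 4*g)
r(y, J) = y² + y*J² (r(y, J) = y² + (J*y)*J = y² + y*J²)
G(H, O) = -H + 4*H*(O² + 4*H) (G(H, O) = (4*H)*(4*H + O²) - H = (4*H)*(O² + 4*H) - H = 4*H*(O² + 4*H) - H = -H + 4*H*(O² + 4*H))
-120*(G(2, 10) - 1*35) = -120*(2*(-1 + 4*10² + 16*2) - 1*35) = -120*(2*(-1 + 4*100 + 32) - 35) = -120*(2*(-1 + 400 + 32) - 35) = -120*(2*431 - 35) = -120*(862 - 35) = -120*827 = -99240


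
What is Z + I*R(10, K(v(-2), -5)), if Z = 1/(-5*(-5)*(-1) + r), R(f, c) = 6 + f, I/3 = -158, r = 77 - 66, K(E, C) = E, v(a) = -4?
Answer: -106177/14 ≈ -7584.1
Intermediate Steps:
r = 11
I = -474 (I = 3*(-158) = -474)
Z = -1/14 (Z = 1/(-5*(-5)*(-1) + 11) = 1/(25*(-1) + 11) = 1/(-25 + 11) = 1/(-14) = -1/14 ≈ -0.071429)
Z + I*R(10, K(v(-2), -5)) = -1/14 - 474*(6 + 10) = -1/14 - 474*16 = -1/14 - 7584 = -106177/14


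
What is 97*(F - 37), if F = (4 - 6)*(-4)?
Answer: -2813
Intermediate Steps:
F = 8 (F = -2*(-4) = 8)
97*(F - 37) = 97*(8 - 37) = 97*(-29) = -2813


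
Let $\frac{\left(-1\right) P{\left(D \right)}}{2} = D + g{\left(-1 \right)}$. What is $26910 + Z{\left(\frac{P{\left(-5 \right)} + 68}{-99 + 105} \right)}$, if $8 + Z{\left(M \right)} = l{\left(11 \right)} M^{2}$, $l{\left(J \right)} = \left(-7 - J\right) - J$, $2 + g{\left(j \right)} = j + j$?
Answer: $\frac{188497}{9} \approx 20944.0$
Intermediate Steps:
$g{\left(j \right)} = -2 + 2 j$ ($g{\left(j \right)} = -2 + \left(j + j\right) = -2 + 2 j$)
$P{\left(D \right)} = 8 - 2 D$ ($P{\left(D \right)} = - 2 \left(D + \left(-2 + 2 \left(-1\right)\right)\right) = - 2 \left(D - 4\right) = - 2 \left(-4 + D\right) = 8 - 2 D$)
$l{\left(J \right)} = -7 - 2 J$
$Z{\left(M \right)} = -8 - 29 M^{2}$ ($Z{\left(M \right)} = -8 + \left(-7 - 22\right) M^{2} = -8 - 29 M^{2}$)
$26910 + Z{\left(\frac{P{\left(-5 \right)} + 68}{-99 + 105} \right)} = 26910 - \left(8 + 29 \left(\frac{\left(8 - -10\right) + 68}{-99 + 105}\right)^{2}\right) = 26910 - \left(8 + 29 \left(\frac{\left(8 + 10\right) + 68}{6}\right)^{2}\right) = 26910 - \left(8 + 29 \left(\left(18 + 68\right) \frac{1}{6}\right)^{2}\right) = 26910 - \left(8 + 29 \left(86 \cdot \frac{1}{6}\right)^{2}\right) = 26910 - \left(8 + 29 \left(\frac{43}{3}\right)^{2}\right) = 26910 - \frac{53693}{9} = \frac{188497}{9}$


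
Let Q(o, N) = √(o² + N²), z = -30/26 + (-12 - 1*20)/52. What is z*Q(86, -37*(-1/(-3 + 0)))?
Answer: -23*√67933/39 ≈ -153.71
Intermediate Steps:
z = -23/13 (z = -30*1/26 + (-12 - 20)*(1/52) = -15/13 - 32*1/52 = -15/13 - 8/13 = -23/13 ≈ -1.7692)
Q(o, N) = √(N² + o²)
z*Q(86, -37*(-1/(-3 + 0))) = -23*√((-37*(-1/(-3 + 0)))² + 86²)/13 = -23*√((-37/((-3*(-1))))² + 7396)/13 = -23*√((-37/3)² + 7396)/13 = -23*√(1369/9 + 7396)/13 = -23*√67933/39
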